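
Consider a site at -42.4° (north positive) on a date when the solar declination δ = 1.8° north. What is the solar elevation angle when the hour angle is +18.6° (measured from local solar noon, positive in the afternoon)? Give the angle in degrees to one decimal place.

42.7°

With φ = -42.4°, δ = 1.8°, H = 18.60°: sin φ sin δ = -0.0212, cos φ cos δ cos H = 0.6995, so cos θ_z = 0.6783.
θ_z = arccos(0.6783) = 47.29°, so the elevation is 90° − 47.29° = 42.71°.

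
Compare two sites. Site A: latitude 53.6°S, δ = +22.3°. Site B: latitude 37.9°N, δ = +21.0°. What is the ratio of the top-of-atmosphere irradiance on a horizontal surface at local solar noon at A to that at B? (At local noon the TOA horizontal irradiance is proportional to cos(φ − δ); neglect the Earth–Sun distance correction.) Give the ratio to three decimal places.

0.255

A: cos θ_z = cos(-53.6° − (22.3°)) = 0.2436.
B: cos θ_z = cos(37.9° − (21.0°)) = 0.9568.
Ratio A/B = 0.2436 / 0.9568 = 0.2546.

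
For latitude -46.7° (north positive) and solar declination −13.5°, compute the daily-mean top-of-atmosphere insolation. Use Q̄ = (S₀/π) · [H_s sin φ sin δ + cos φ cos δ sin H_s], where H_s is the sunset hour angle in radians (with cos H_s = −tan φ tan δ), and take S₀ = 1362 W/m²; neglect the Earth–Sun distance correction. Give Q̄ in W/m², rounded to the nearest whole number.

−tan φ tan δ = −(-1.0612)(-0.2401) = -0.2548; H_s = arccos(-0.2548) = 104.76°. In radians, H_s = 1.8284.
H_s sin φ sin δ = 1.8284 × -0.7278 × -0.2334 = 0.3106.
cos φ cos δ sin H_s = 0.6858 × 0.9724 × 0.9670 = 0.6449.
Q̄ = (1362/π) × (0.3106 + 0.6449) = 433.54 × 0.9555 = 414.25 W/m².

414 W/m²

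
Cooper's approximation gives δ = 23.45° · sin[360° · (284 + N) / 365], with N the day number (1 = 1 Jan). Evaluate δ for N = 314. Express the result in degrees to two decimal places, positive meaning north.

-17.91°

360 × (284 + 314) / 365 = 589.808°; sin(589.808°) = -0.7639.
δ = 23.45 × -0.7639 = -17.913° ≈ -17.91°.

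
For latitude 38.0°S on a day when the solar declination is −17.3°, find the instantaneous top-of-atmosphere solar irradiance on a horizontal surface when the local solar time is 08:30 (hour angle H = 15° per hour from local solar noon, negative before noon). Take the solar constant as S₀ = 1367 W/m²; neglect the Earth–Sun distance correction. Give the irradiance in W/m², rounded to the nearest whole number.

876 W/m²

Hour angle H = 15° × (8.5 − 12) = -52.50°.
cos θ_z = sin(-38.0°) sin(-17.3°) + cos(-38.0°) cos(-17.3°) cos(-52.50°) = 0.1831 + 0.4580 = 0.6411.
Top-of-atmosphere irradiance = S₀ cos θ_z = 1367 × 0.6411 = 876.38 W/m².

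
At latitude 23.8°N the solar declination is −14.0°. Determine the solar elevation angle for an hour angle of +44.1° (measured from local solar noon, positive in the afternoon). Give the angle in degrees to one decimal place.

32.7°

cos θ_z = sin(23.8°) sin(-14.0°) + cos(23.8°) cos(-14.0°) cos(44.10°) = -0.0976 + 0.6375 = 0.5399.
θ_z = arccos(0.5399) = 57.32°, so the elevation is 90° − 57.32° = 32.68°.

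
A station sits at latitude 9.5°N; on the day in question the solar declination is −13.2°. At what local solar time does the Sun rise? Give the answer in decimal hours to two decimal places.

6.15 h

cos H_s = −tan(9.5°) · tan(-13.2°) = 0.0392, so H_s = arccos(0.0392) = 87.75°.
Sunrise is at 12 − H_s/15 = 12 − 5.850 = 6.150 h local solar time.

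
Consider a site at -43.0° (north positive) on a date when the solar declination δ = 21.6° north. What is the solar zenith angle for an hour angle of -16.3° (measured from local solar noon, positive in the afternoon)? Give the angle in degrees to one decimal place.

66.3°

With φ = -43.0°, δ = 21.6°, H = -16.30°: sin φ sin δ = -0.2511, cos φ cos δ cos H = 0.6527, so cos θ_z = 0.4016.
θ_z = arccos(0.4016) = 66.32°.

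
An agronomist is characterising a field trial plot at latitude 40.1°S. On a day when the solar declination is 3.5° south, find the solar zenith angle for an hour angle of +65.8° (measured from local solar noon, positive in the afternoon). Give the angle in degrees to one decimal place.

With φ = -40.1°, δ = -3.5°, H = 65.80°: sin φ sin δ = 0.0393, cos φ cos δ cos H = 0.3130, so cos θ_z = 0.3523.
θ_z = arccos(0.3523) = 69.37°.

69.4°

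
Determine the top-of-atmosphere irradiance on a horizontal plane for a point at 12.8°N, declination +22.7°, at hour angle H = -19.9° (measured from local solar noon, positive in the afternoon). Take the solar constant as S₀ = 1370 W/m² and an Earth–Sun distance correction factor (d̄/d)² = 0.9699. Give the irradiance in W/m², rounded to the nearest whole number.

1238 W/m²

With φ = 12.8°, δ = 22.7°, H = -19.90°: sin φ sin δ = 0.0855, cos φ cos δ cos H = 0.8459, so cos θ_z = 0.9314.
Top-of-atmosphere irradiance = S₀ (d̄/d)² cos θ_z = 1370 × 0.9699 × 0.9314 = 1237.61 W/m².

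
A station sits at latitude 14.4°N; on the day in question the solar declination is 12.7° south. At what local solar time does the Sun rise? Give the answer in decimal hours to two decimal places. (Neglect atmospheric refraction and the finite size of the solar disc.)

6.22 h

The sunset hour angle satisfies cos H_s = −tan φ tan δ = 0.0579, giving H_s = 86.68°.
Sunrise is at 12 − H_s/15 = 12 − 5.779 = 6.221 h local solar time.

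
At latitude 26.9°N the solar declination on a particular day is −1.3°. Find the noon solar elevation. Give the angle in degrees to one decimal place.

At local solar noon the hour angle is zero, so the elevation is 90° − |φ − δ| = 90° − |26.9° − (-1.3°)| = 90° − 28.2° = 61.8°.

61.8°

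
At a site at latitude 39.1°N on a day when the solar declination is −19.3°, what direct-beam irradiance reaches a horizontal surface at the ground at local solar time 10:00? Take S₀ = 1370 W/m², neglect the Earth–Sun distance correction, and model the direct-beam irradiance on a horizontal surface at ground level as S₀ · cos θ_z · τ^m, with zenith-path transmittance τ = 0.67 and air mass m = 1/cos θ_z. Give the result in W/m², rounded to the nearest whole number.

228 W/m²

Hour angle H = 15° × (10 − 12) = -30.00°.
cos θ_z = sin φ sin δ + cos φ cos δ cos H = (0.6307)(-0.3305) + (0.7760)(0.9438)(0.8660) = 0.4258.
Air mass m = 1/cos θ_z = 1/0.4258 = 2.349; τ^m = 0.67^2.349 = 0.3903.
Surface direct beam = 1370 × 0.4258 × 0.3903 = 227.68 W/m².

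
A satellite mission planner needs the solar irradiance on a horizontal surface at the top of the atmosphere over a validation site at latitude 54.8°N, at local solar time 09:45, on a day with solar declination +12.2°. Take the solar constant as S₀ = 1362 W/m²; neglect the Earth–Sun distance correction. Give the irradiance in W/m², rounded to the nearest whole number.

Hour angle H = 15° × (9.75 − 12) = -33.75°.
With φ = 54.8°, δ = 12.2°, H = -33.75°: sin φ sin δ = 0.1727, cos φ cos δ cos H = 0.4685, so cos θ_z = 0.6412.
Top-of-atmosphere irradiance = S₀ cos θ_z = 1362 × 0.6412 = 873.31 W/m².

873 W/m²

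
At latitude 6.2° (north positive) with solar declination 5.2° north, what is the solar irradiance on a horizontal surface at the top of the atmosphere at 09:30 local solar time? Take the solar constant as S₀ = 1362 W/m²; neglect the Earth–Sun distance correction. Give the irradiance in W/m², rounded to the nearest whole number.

1083 W/m²

Hour angle H = 15° × (9.5 − 12) = -37.50°.
cos θ_z = sin φ sin δ + cos φ cos δ cos H = (0.1080)(0.0906) + (0.9942)(0.9959)(0.7934) = 0.7953.
Top-of-atmosphere irradiance = S₀ cos θ_z = 1362 × 0.7953 = 1083.20 W/m².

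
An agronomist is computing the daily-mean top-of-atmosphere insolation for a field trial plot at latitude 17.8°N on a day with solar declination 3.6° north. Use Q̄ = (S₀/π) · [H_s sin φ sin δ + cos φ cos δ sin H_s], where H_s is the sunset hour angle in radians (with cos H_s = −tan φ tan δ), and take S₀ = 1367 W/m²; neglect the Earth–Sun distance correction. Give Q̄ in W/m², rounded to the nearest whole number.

427 W/m²

−tan φ tan δ = −(0.3211)(0.0629) = -0.0202; H_s = arccos(-0.0202) = 91.16°. In radians, H_s = 1.5910.
H_s sin φ sin δ = 1.5910 × 0.3057 × 0.0628 = 0.0305.
cos φ cos δ sin H_s = 0.9521 × 0.9980 × 0.9998 = 0.9500.
Q̄ = (1367/π) × (0.0305 + 0.9500) = 435.13 × 0.9805 = 426.64 W/m².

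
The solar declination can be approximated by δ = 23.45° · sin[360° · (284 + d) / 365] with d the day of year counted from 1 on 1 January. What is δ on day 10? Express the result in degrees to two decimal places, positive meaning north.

360 × (284 + 10) / 365 = 289.973°; sin(289.973°) = -0.9399.
δ = 23.45 × -0.9399 = -22.041° ≈ -22.04°.

-22.04°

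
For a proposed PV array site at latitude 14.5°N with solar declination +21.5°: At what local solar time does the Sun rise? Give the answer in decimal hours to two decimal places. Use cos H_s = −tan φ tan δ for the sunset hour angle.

5.61 h

cos H_s = −tan(14.5°) · tan(21.5°) = -0.1019, so H_s = arccos(-0.1019) = 95.85°.
Sunrise is at 12 − H_s/15 = 12 − 6.390 = 5.610 h local solar time.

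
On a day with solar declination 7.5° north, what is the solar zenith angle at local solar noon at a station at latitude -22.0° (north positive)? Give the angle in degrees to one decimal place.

29.5°

At local solar noon the hour angle is zero, so the zenith angle is |φ − δ| = |-22.0° − (7.5°)| = 29.5°.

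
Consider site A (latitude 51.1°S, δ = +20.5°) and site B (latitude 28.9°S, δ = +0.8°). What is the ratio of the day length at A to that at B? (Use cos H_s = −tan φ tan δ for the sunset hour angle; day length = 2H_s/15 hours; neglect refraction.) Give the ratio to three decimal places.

0.697

A: H_s = arccos(−tan -51.1° · tan 20.5°) = 62.40°, so 2H_s/15 = 8.3200 h.
B: H_s = arccos(−tan -28.9° · tan 0.8°) = 89.56°, so 2H_s/15 = 11.9413 h.
Ratio A/B = 8.3200 / 11.9413 = 0.6967.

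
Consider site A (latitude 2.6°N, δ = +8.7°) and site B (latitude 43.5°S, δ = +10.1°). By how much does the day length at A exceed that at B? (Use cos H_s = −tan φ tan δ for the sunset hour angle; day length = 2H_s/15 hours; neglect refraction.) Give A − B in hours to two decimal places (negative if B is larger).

+1.35 h

A: H_s = arccos(−tan 2.6° · tan 8.7°) = 90.40°, so 2H_s/15 = 12.0533 h.
B: H_s = arccos(−tan -43.5° · tan 10.1°) = 80.27°, so 2H_s/15 = 10.7027 h.
A − B = 12.0533 − 10.7027 = 1.3506 h.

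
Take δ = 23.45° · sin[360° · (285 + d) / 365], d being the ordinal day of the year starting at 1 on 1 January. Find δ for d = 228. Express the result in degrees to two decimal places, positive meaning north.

360 × (285 + 228) / 365 = 505.973°; sin(505.973°) = 0.5596.
δ = 23.45 × 0.5596 = 13.123° ≈ +13.12°.

+13.12°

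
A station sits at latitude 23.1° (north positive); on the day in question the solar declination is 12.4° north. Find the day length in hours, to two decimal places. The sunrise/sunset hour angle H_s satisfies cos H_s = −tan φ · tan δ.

12.72 hours

The sunset hour angle satisfies cos H_s = −tan φ tan δ = -0.0938, giving H_s = 95.38°.
Day length = 2 H_s / 15° h⁻¹ = 190.76° / 15 = 12.717 h.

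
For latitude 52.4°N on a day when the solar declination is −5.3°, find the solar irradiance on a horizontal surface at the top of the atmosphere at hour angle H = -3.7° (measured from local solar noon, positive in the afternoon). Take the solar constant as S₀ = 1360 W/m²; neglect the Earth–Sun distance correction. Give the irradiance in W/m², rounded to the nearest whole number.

725 W/m²

With φ = 52.4°, δ = -5.3°, H = -3.70°: sin φ sin δ = -0.0732, cos φ cos δ cos H = 0.6063, so cos θ_z = 0.5331.
Top-of-atmosphere irradiance = S₀ cos θ_z = 1360 × 0.5331 = 725.02 W/m².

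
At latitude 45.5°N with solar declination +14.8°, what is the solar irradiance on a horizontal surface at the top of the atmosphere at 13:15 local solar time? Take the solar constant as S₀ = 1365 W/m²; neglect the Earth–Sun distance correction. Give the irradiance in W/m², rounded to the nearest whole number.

1125 W/m²

Hour angle H = 15° × (13.25 − 12) = 18.75°.
With φ = 45.5°, δ = 14.8°, H = 18.75°: sin φ sin δ = 0.1822, cos φ cos δ cos H = 0.6417, so cos θ_z = 0.8239.
Top-of-atmosphere irradiance = S₀ cos θ_z = 1365 × 0.8239 = 1124.62 W/m².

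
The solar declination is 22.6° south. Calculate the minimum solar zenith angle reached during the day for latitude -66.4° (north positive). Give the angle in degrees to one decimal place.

43.8°

At local solar noon the hour angle is zero, so the zenith angle is |φ − δ| = |-66.4° − (-22.6°)| = 43.8°.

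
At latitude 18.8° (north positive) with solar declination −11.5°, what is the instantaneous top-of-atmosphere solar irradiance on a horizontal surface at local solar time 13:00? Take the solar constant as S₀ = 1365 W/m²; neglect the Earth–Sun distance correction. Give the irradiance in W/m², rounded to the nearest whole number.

1135 W/m²

Hour angle H = 15° × (13 − 12) = 15.00°.
cos θ_z = sin(18.8°) sin(-11.5°) + cos(18.8°) cos(-11.5°) cos(15.00°) = -0.0642 + 0.8960 = 0.8318.
Top-of-atmosphere irradiance = S₀ cos θ_z = 1365 × 0.8318 = 1135.41 W/m².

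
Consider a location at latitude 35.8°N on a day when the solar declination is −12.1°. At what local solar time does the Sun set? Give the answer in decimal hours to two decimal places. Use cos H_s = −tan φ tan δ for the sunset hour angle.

−tan φ tan δ = −(0.7212)(-0.2144) = 0.1546; H_s = arccos(0.1546) = 81.11°.
Sunset is at 12 + H_s/15 = 12 + 5.407 = 17.407 h local solar time.

17.41 h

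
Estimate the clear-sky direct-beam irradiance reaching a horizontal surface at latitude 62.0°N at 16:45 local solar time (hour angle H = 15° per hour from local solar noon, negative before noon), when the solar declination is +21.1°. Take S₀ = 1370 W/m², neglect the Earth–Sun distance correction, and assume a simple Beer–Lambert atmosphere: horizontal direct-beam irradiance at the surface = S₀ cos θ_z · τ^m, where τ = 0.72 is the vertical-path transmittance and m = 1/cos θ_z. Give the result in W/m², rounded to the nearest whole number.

307 W/m²

Hour angle H = 15° × (16.75 − 12) = 71.25°.
With φ = 62.0°, δ = 21.1°, H = 71.25°: sin φ sin δ = 0.3179, cos φ cos δ cos H = 0.1408, so cos θ_z = 0.4587.
Air mass m = 1/cos θ_z = 1/0.4587 = 2.180; τ^m = 0.72^2.180 = 0.4886.
Surface direct beam = 1370 × 0.4587 × 0.4886 = 307.05 W/m².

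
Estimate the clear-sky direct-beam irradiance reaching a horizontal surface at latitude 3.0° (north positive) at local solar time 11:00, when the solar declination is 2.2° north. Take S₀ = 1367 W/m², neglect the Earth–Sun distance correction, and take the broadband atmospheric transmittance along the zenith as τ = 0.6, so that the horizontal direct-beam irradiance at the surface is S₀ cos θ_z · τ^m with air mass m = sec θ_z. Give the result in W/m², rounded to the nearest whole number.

778 W/m²

Hour angle H = 15° × (11 − 12) = -15.00°.
cos θ_z = sin φ sin δ + cos φ cos δ cos H = (0.0523)(0.0384) + (0.9986)(0.9993)(0.9659) = 0.9659.
Air mass m = 1/cos θ_z = 1/0.9659 = 1.035; τ^m = 0.6^1.035 = 0.5894.
Surface direct beam = 1367 × 0.9659 × 0.5894 = 778.24 W/m².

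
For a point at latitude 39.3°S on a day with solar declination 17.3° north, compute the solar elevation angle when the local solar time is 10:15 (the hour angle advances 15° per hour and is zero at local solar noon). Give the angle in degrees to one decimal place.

Hour angle H = 15° × (10.25 − 12) = -26.25°.
cos θ_z = sin φ sin δ + cos φ cos δ cos H = (-0.6334)(0.2974) + (0.7738)(0.9548)(0.8969) = 0.4743.
θ_z = arccos(0.4743) = 61.69°, so the elevation is 90° − 61.69° = 28.31°.

28.3°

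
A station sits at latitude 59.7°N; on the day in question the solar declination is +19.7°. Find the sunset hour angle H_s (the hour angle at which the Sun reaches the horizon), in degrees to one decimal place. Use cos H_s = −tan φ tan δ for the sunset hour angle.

−tan φ tan δ = −(1.7113)(0.3581) = -0.6128; H_s = arccos(-0.6128) = 127.79°.

127.8°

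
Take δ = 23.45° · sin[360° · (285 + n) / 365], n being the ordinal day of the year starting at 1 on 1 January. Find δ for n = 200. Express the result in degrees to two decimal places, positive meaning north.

+20.64°

360 × (285 + 200) / 365 = 478.356°; sin(478.356°) = 0.8800.
δ = 23.45 × 0.8800 = 20.636° ≈ +20.64°.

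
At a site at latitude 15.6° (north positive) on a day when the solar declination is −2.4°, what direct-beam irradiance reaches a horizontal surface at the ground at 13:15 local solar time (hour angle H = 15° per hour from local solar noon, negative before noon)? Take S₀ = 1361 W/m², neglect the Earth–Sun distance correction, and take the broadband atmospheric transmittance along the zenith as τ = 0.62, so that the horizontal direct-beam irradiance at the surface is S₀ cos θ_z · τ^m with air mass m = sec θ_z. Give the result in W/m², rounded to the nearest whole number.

Hour angle H = 15° × (13.25 − 12) = 18.75°.
With φ = 15.6°, δ = -2.4°, H = 18.75°: sin φ sin δ = -0.0113, cos φ cos δ cos H = 0.9112, so cos θ_z = 0.8999.
Air mass m = 1/cos θ_z = 1/0.8999 = 1.111; τ^m = 0.62^1.111 = 0.5880.
Surface direct beam = 1361 × 0.8999 × 0.5880 = 720.16 W/m².

720 W/m²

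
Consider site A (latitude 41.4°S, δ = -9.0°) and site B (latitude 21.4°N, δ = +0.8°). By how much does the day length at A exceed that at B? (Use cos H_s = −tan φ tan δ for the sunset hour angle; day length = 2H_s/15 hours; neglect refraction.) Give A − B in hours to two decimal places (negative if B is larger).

+1.03 h

A: H_s = arccos(−tan -41.4° · tan -9.0°) = 98.03°, so 2H_s/15 = 13.0707 h.
B: H_s = arccos(−tan 21.4° · tan 0.8°) = 90.31°, so 2H_s/15 = 12.0413 h.
A − B = 13.0707 − 12.0413 = 1.0294 h.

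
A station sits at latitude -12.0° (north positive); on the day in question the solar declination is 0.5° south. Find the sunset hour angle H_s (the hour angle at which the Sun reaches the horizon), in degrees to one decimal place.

90.1°

−tan φ tan δ = −(-0.2126)(-0.0087) = -0.0018; H_s = arccos(-0.0018) = 90.10°.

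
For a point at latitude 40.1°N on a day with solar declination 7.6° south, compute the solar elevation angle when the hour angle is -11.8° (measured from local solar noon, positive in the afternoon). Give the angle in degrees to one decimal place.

41.1°

With φ = 40.1°, δ = -7.6°, H = -11.80°: sin φ sin δ = -0.0852, cos φ cos δ cos H = 0.7422, so cos θ_z = 0.6570.
θ_z = arccos(0.6570) = 48.93°, so the elevation is 90° − 48.93° = 41.07°.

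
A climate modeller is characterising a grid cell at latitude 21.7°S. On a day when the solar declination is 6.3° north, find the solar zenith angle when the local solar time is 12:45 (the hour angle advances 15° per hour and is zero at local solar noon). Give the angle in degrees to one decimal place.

30.1°

Hour angle H = 15° × (12.75 − 12) = 11.25°.
With φ = -21.7°, δ = 6.3°, H = 11.25°: sin φ sin δ = -0.0406, cos φ cos δ cos H = 0.9058, so cos θ_z = 0.8652.
θ_z = arccos(0.8652) = 30.09°.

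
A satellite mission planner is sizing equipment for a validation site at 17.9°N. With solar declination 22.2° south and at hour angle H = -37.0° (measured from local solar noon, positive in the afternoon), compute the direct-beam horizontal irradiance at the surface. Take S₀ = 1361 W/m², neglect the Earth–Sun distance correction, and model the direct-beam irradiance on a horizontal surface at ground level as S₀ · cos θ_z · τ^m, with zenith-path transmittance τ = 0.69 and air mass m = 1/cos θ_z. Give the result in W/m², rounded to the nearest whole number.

cos θ_z = sin(17.9°) sin(-22.2°) + cos(17.9°) cos(-22.2°) cos(-37.00°) = -0.1161 + 0.7036 = 0.5875.
Air mass m = 1/cos θ_z = 1/0.5875 = 1.702; τ^m = 0.69^1.702 = 0.5318.
Surface direct beam = 1361 × 0.5875 × 0.5318 = 425.22 W/m².

425 W/m²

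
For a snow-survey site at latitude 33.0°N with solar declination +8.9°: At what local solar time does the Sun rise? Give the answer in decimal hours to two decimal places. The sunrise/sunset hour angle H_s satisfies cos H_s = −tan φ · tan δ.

5.61 h

cos H_s = −tan(33.0°) · tan(8.9°) = -0.1017, so H_s = arccos(-0.1017) = 95.84°.
Sunrise is at 12 − H_s/15 = 12 − 6.389 = 5.611 h local solar time.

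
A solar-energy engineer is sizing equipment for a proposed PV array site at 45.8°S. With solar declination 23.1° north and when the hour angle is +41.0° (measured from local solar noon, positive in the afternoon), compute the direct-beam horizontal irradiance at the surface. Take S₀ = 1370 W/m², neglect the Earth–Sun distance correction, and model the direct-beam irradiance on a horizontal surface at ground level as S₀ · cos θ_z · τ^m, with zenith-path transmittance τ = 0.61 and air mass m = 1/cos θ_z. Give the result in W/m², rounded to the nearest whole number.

24 W/m²

cos θ_z = sin φ sin δ + cos φ cos δ cos H = (-0.7169)(0.3923) + (0.6972)(0.9198)(0.7547) = 0.2027.
Air mass m = 1/cos θ_z = 1/0.2027 = 4.933; τ^m = 0.61^4.933 = 0.0873.
Surface direct beam = 1370 × 0.2027 × 0.0873 = 24.24 W/m².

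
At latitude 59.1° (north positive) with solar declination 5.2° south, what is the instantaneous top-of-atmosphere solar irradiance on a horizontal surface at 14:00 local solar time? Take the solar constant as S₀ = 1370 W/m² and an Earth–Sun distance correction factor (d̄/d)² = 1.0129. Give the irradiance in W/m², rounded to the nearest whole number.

507 W/m²

Hour angle H = 15° × (14 − 12) = 30.00°.
cos θ_z = sin φ sin δ + cos φ cos δ cos H = (0.8581)(-0.0906) + (0.5135)(0.9959)(0.8660) = 0.3651.
Top-of-atmosphere irradiance = S₀ (d̄/d)² cos θ_z = 1370 × 1.0129 × 0.3651 = 506.64 W/m².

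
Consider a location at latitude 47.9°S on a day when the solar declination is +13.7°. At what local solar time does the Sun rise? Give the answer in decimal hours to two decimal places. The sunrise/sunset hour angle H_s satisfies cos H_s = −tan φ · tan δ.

7.04 h

The sunset hour angle satisfies cos H_s = −tan φ tan δ = 0.2698, giving H_s = 74.35°.
Sunrise is at 12 − H_s/15 = 12 − 4.957 = 7.043 h local solar time.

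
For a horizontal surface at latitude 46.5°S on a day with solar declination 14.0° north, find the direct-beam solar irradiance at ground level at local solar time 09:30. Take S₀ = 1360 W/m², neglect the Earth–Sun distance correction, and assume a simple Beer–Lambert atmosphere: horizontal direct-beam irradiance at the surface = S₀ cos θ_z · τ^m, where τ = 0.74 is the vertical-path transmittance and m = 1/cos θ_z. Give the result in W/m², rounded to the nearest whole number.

206 W/m²

Hour angle H = 15° × (9.5 − 12) = -37.50°.
cos θ_z = sin φ sin δ + cos φ cos δ cos H = (-0.7254)(0.2419) + (0.6884)(0.9703)(0.7934) = 0.3545.
Air mass m = 1/cos θ_z = 1/0.3545 = 2.821; τ^m = 0.74^2.821 = 0.4277.
Surface direct beam = 1360 × 0.3545 × 0.4277 = 206.20 W/m².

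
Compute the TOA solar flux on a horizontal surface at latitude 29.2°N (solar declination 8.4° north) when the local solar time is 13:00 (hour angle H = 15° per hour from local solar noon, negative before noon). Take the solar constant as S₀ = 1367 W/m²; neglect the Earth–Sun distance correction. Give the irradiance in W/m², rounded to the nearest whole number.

Hour angle H = 15° × (13 − 12) = 15.00°.
cos θ_z = sin(29.2°) sin(8.4°) + cos(29.2°) cos(8.4°) cos(15.00°) = 0.0713 + 0.8341 = 0.9054.
Top-of-atmosphere irradiance = S₀ cos θ_z = 1367 × 0.9054 = 1237.68 W/m².

1238 W/m²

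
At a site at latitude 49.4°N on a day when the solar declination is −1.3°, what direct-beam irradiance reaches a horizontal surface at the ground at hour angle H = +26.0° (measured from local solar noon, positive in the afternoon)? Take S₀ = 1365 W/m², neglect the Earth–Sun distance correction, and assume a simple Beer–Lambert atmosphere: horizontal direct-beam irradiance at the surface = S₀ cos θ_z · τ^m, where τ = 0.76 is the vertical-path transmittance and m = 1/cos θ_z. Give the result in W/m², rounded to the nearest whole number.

cos θ_z = sin(49.4°) sin(-1.3°) + cos(49.4°) cos(-1.3°) cos(26.00°) = -0.0172 + 0.5848 = 0.5676.
Air mass m = 1/cos θ_z = 1/0.5676 = 1.762; τ^m = 0.76^1.762 = 0.6166.
Surface direct beam = 1365 × 0.5676 × 0.6166 = 477.73 W/m².

478 W/m²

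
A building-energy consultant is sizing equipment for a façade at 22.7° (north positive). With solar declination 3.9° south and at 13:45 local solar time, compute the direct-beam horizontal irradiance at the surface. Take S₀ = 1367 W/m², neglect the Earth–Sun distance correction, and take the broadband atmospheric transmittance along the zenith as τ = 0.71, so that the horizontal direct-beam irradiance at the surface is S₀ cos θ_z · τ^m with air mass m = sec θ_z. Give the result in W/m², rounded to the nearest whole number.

Hour angle H = 15° × (13.75 − 12) = 26.25°.
cos θ_z = sin(22.7°) sin(-3.9°) + cos(22.7°) cos(-3.9°) cos(26.25°) = -0.0262 + 0.8255 = 0.7993.
Air mass m = 1/cos θ_z = 1/0.7993 = 1.251; τ^m = 0.71^1.251 = 0.6515.
Surface direct beam = 1367 × 0.7993 × 0.6515 = 711.86 W/m².

712 W/m²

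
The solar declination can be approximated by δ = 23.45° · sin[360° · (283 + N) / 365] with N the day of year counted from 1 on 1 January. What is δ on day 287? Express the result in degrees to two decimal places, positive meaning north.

-8.86°

360 × (283 + 287) / 365 = 562.192°; sin(562.192°) = -0.3777.
δ = 23.45 × -0.3777 = -8.857° ≈ -8.86°.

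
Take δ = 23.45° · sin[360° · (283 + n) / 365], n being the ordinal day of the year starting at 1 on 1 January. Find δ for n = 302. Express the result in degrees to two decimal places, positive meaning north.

-14.11°

360 × (283 + 302) / 365 = 576.986°; sin(576.986°) = -0.6016.
δ = 23.45 × -0.6016 = -14.108° ≈ -14.11°.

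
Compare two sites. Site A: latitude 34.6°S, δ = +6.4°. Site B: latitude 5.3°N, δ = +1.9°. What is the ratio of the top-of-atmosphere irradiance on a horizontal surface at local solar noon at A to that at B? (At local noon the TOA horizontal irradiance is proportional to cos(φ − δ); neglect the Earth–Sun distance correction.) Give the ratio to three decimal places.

0.756

A: cos θ_z = cos(-34.6° − (6.4°)) = 0.7547.
B: cos θ_z = cos(5.3° − (1.9°)) = 0.9982.
Ratio A/B = 0.7547 / 0.9982 = 0.7561.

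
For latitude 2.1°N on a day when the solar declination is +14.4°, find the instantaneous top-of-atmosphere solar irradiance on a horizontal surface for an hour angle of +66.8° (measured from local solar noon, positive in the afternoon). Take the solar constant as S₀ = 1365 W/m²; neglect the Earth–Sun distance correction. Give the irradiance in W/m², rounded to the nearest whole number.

533 W/m²

cos θ_z = sin(2.1°) sin(14.4°) + cos(2.1°) cos(14.4°) cos(66.80°) = 0.0091 + 0.3813 = 0.3904.
Top-of-atmosphere irradiance = S₀ cos θ_z = 1365 × 0.3904 = 532.90 W/m².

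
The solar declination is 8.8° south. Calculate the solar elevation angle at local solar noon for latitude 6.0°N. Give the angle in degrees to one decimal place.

75.2°

At local solar noon the hour angle is zero, so the elevation is 90° − |φ − δ| = 90° − |6.0° − (-8.8°)| = 90° − 14.8° = 75.2°.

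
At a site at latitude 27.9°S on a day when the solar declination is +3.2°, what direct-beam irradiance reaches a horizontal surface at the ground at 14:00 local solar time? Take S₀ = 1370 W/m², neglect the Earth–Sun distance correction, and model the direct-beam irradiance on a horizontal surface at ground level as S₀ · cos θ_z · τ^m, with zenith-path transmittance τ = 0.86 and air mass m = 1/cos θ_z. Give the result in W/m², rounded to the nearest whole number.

824 W/m²

Hour angle H = 15° × (14 − 12) = 30.00°.
cos θ_z = sin(-27.9°) sin(3.2°) + cos(-27.9°) cos(3.2°) cos(30.00°) = -0.0261 + 0.7642 = 0.7381.
Air mass m = 1/cos θ_z = 1/0.7381 = 1.355; τ^m = 0.86^1.355 = 0.8152.
Surface direct beam = 1370 × 0.7381 × 0.8152 = 824.33 W/m².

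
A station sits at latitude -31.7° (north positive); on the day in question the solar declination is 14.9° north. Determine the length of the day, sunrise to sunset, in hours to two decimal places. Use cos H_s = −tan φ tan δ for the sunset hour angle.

10.74 hours

−tan φ tan δ = −(-0.6176)(0.2661) = 0.1643; H_s = arccos(0.1643) = 80.54°.
Day length = 2 H_s / 15° h⁻¹ = 161.08° / 15 = 10.739 h.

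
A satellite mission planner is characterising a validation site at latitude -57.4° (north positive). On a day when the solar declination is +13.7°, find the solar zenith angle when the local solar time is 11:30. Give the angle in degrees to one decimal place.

Hour angle H = 15° × (11.5 − 12) = -7.50°.
With φ = -57.4°, δ = 13.7°, H = -7.50°: sin φ sin δ = -0.1995, cos φ cos δ cos H = 0.5190, so cos θ_z = 0.3195.
θ_z = arccos(0.3195) = 71.37°.

71.4°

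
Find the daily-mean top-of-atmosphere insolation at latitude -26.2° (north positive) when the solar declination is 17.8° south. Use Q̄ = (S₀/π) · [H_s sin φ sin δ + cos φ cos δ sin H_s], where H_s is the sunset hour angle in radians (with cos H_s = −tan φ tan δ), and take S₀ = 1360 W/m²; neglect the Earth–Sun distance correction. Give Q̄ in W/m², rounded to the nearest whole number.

466 W/m²

−tan φ tan δ = −(-0.4921)(-0.3211) = -0.1580; H_s = arccos(-0.1580) = 99.09°. In radians, H_s = 1.7294.
H_s sin φ sin δ = 1.7294 × -0.4415 × -0.3057 = 0.2334.
cos φ cos δ sin H_s = 0.8973 × 0.9521 × 0.9874 = 0.8436.
Q̄ = (1360/π) × (0.2334 + 0.8436) = 432.90 × 1.0770 = 466.23 W/m².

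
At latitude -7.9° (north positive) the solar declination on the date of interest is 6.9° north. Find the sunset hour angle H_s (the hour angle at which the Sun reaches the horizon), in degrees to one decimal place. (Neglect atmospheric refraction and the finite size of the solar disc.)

89.0°

−tan φ tan δ = −(-0.1388)(0.1210) = 0.0168; H_s = arccos(0.0168) = 89.04°.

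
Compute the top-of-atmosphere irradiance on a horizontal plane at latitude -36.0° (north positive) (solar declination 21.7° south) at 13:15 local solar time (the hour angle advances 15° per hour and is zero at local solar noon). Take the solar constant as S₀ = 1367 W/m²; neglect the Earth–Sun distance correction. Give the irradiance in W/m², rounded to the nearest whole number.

Hour angle H = 15° × (13.25 − 12) = 18.75°.
cos θ_z = sin(-36.0°) sin(-21.7°) + cos(-36.0°) cos(-21.7°) cos(18.75°) = 0.2173 + 0.7118 = 0.9291.
Top-of-atmosphere irradiance = S₀ cos θ_z = 1367 × 0.9291 = 1270.08 W/m².

1270 W/m²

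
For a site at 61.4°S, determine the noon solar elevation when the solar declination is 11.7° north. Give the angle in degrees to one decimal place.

At local solar noon the hour angle is zero, so the elevation is 90° − |φ − δ| = 90° − |-61.4° − (11.7°)| = 90° − 73.1° = 16.9°.

16.9°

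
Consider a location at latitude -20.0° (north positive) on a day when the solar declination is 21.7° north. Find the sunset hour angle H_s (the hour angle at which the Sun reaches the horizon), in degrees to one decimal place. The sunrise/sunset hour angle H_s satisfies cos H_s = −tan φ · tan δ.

81.7°

−tan φ tan δ = −(-0.3640)(0.3979) = 0.1448; H_s = arccos(0.1448) = 81.67°.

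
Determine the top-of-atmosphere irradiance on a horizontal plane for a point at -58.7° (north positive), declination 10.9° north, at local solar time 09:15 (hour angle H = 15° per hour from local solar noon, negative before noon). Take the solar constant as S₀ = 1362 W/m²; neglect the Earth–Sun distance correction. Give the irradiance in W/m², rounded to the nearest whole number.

302 W/m²

Hour angle H = 15° × (9.25 − 12) = -41.25°.
With φ = -58.7°, δ = 10.9°, H = -41.25°: sin φ sin δ = -0.1616, cos φ cos δ cos H = 0.3835, so cos θ_z = 0.2219.
Top-of-atmosphere irradiance = S₀ cos θ_z = 1362 × 0.2219 = 302.23 W/m².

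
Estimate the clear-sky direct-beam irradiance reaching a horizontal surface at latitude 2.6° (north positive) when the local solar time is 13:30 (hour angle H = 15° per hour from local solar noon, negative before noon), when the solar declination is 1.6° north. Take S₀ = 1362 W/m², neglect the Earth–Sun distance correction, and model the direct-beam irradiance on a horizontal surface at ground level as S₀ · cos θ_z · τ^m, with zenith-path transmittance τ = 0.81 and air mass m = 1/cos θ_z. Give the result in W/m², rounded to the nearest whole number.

1002 W/m²

Hour angle H = 15° × (13.5 − 12) = 22.50°.
With φ = 2.6°, δ = 1.6°, H = 22.50°: sin φ sin δ = 0.0013, cos φ cos δ cos H = 0.9226, so cos θ_z = 0.9239.
Air mass m = 1/cos θ_z = 1/0.9239 = 1.082; τ^m = 0.81^1.082 = 0.7961.
Surface direct beam = 1362 × 0.9239 × 0.7961 = 1001.77 W/m².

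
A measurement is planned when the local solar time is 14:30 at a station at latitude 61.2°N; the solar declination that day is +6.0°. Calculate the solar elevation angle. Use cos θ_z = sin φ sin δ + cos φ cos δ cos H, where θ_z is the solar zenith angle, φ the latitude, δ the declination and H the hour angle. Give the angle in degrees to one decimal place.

Hour angle H = 15° × (14.5 − 12) = 37.50°.
With φ = 61.2°, δ = 6.0°, H = 37.50°: sin φ sin δ = 0.0916, cos φ cos δ cos H = 0.3801, so cos θ_z = 0.4717.
θ_z = arccos(0.4717) = 61.86°, so the elevation is 90° − 61.86° = 28.14°.

28.1°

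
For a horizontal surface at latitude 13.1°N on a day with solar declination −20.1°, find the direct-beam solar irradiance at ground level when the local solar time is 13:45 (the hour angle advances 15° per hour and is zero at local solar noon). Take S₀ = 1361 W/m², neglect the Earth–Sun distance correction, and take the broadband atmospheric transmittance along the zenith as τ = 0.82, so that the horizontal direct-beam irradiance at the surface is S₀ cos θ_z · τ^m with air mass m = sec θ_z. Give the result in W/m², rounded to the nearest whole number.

773 W/m²

Hour angle H = 15° × (13.75 − 12) = 26.25°.
With φ = 13.1°, δ = -20.1°, H = 26.25°: sin φ sin δ = -0.0779, cos φ cos δ cos H = 0.8203, so cos θ_z = 0.7424.
Air mass m = 1/cos θ_z = 1/0.7424 = 1.347; τ^m = 0.82^1.347 = 0.7654.
Surface direct beam = 1361 × 0.7424 × 0.7654 = 773.37 W/m².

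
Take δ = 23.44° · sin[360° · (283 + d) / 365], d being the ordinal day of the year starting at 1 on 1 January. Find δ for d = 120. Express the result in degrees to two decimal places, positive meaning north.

+14.26°

360 × (283 + 120) / 365 = 397.479°; sin(397.479°) = 0.6085.
δ = 23.44 × 0.6085 = 14.263° ≈ +14.26°.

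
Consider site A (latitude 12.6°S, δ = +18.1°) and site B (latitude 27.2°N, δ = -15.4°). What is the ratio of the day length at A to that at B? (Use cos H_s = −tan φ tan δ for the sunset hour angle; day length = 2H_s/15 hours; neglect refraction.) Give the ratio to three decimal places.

1.048

A: H_s = arccos(−tan -12.6° · tan 18.1°) = 85.81°, so 2H_s/15 = 11.4413 h.
B: H_s = arccos(−tan 27.2° · tan -15.4°) = 81.86°, so 2H_s/15 = 10.9147 h.
Ratio A/B = 11.4413 / 10.9147 = 1.0482.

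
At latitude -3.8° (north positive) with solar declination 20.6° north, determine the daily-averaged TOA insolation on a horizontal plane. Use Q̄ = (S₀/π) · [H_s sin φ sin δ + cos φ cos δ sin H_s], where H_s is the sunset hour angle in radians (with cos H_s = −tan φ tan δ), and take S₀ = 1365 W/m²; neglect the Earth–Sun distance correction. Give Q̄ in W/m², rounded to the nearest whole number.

390 W/m²

The sunset hour angle satisfies cos H_s = −tan φ tan δ = 0.0250, giving H_s = 88.57°. In radians, H_s = 1.5458.
H_s sin φ sin δ = 1.5458 × -0.0663 × 0.3518 = -0.0361.
cos φ cos δ sin H_s = 0.9978 × 0.9361 × 0.9997 = 0.9338.
Q̄ = (1365/π) × (-0.0361 + 0.9338) = 434.49 × 0.8977 = 390.04 W/m².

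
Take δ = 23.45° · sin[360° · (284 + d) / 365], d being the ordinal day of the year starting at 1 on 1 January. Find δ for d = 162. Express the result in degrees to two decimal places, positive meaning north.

360 × (284 + 162) / 365 = 439.890°; sin(439.890°) = 0.9845.
δ = 23.45 × 0.9845 = 23.087° ≈ +23.09°.

+23.09°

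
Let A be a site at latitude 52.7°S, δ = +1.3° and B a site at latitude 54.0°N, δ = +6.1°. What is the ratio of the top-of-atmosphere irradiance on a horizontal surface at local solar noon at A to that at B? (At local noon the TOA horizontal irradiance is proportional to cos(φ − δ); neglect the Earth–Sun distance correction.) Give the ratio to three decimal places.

A: cos θ_z = cos(-52.7° − (1.3°)) = 0.5878.
B: cos θ_z = cos(54.0° − (6.1°)) = 0.6704.
Ratio A/B = 0.5878 / 0.6704 = 0.8768.

0.877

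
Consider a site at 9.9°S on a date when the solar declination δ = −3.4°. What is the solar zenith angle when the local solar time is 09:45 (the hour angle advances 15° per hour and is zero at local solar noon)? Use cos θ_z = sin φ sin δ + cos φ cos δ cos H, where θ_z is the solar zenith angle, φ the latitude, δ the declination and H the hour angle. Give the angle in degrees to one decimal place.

34.1°

Hour angle H = 15° × (9.75 − 12) = -33.75°.
With φ = -9.9°, δ = -3.4°, H = -33.75°: sin φ sin δ = 0.0102, cos φ cos δ cos H = 0.8176, so cos θ_z = 0.8278.
θ_z = arccos(0.8278) = 34.13°.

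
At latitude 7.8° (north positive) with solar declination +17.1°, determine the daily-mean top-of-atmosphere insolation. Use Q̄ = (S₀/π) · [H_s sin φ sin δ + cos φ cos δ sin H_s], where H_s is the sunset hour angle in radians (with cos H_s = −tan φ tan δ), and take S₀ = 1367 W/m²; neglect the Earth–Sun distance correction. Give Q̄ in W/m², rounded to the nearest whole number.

440 W/m²

The sunset hour angle satisfies cos H_s = −tan φ tan δ = -0.0421, giving H_s = 92.41°. In radians, H_s = 1.6129.
H_s sin φ sin δ = 1.6129 × 0.1357 × 0.2940 = 0.0643.
cos φ cos δ sin H_s = 0.9907 × 0.9558 × 0.9991 = 0.9461.
Q̄ = (1367/π) × (0.0643 + 0.9461) = 435.13 × 1.0104 = 439.66 W/m².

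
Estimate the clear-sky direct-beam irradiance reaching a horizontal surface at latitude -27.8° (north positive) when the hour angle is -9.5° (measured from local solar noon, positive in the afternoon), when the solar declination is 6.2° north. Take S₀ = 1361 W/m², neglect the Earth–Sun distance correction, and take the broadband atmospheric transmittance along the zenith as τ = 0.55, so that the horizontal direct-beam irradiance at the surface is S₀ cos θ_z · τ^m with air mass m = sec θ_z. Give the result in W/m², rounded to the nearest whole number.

535 W/m²

With φ = -27.8°, δ = 6.2°, H = -9.50°: sin φ sin δ = -0.0504, cos φ cos δ cos H = 0.8673, so cos θ_z = 0.8169.
Air mass m = 1/cos θ_z = 1/0.8169 = 1.224; τ^m = 0.55^1.224 = 0.4811.
Surface direct beam = 1361 × 0.8169 × 0.4811 = 534.89 W/m².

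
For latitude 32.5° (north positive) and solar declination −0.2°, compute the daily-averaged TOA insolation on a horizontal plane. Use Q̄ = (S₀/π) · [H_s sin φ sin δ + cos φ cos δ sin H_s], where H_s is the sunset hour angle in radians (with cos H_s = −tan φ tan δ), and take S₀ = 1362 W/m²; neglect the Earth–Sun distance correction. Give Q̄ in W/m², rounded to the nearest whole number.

cos H_s = −tan(32.5°) · tan(-0.2°) = 0.0022, so H_s = arccos(0.0022) = 89.87°. In radians, H_s = 1.5685.
H_s sin φ sin δ = 1.5685 × 0.5373 × -0.0035 = -0.0029.
cos φ cos δ sin H_s = 0.8434 × 1.0000 × 1.0000 = 0.8434.
Q̄ = (1362/π) × (-0.0029 + 0.8434) = 433.54 × 0.8405 = 364.39 W/m².

364 W/m²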